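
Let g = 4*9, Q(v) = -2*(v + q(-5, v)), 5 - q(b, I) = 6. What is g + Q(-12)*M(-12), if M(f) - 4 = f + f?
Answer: -484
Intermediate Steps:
M(f) = 4 + 2*f (M(f) = 4 + (f + f) = 4 + 2*f)
q(b, I) = -1 (q(b, I) = 5 - 1*6 = 5 - 6 = -1)
Q(v) = 2 - 2*v (Q(v) = -2*(v - 1) = -2*(-1 + v) = 2 - 2*v)
g = 36
g + Q(-12)*M(-12) = 36 + (2 - 2*(-12))*(4 + 2*(-12)) = 36 + (2 + 24)*(4 - 24) = 36 + 26*(-20) = 36 - 520 = -484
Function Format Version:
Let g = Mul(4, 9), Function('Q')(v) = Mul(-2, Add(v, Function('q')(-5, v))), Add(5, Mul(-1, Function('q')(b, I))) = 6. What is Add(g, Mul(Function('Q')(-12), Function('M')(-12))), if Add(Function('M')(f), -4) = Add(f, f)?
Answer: -484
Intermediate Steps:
Function('M')(f) = Add(4, Mul(2, f)) (Function('M')(f) = Add(4, Add(f, f)) = Add(4, Mul(2, f)))
Function('q')(b, I) = -1 (Function('q')(b, I) = Add(5, Mul(-1, 6)) = Add(5, -6) = -1)
Function('Q')(v) = Add(2, Mul(-2, v)) (Function('Q')(v) = Mul(-2, Add(v, -1)) = Mul(-2, Add(-1, v)) = Add(2, Mul(-2, v)))
g = 36
Add(g, Mul(Function('Q')(-12), Function('M')(-12))) = Add(36, Mul(Add(2, Mul(-2, -12)), Add(4, Mul(2, -12)))) = Add(36, Mul(Add(2, 24), Add(4, -24))) = Add(36, Mul(26, -20)) = Add(36, -520) = -484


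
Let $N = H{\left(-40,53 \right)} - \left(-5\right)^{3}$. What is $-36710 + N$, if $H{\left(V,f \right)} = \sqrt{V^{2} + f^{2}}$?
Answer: $-36585 + \sqrt{4409} \approx -36519.0$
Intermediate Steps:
$N = 125 + \sqrt{4409}$ ($N = \sqrt{\left(-40\right)^{2} + 53^{2}} - \left(-5\right)^{3} = \sqrt{1600 + 2809} - -125 = \sqrt{4409} + 125 = 125 + \sqrt{4409} \approx 191.4$)
$-36710 + N = -36710 + \left(125 + \sqrt{4409}\right) = -36585 + \sqrt{4409}$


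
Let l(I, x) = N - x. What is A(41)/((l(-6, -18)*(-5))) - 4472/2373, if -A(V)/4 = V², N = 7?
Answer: 15397052/296625 ≈ 51.907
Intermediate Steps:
l(I, x) = 7 - x
A(V) = -4*V²
A(41)/((l(-6, -18)*(-5))) - 4472/2373 = (-4*41²)/(((7 - 1*(-18))*(-5))) - 4472/2373 = (-4*1681)/(((7 + 18)*(-5))) - 4472*1/2373 = -6724/(25*(-5)) - 4472/2373 = -6724/(-125) - 4472/2373 = -6724*(-1/125) - 4472/2373 = 6724/125 - 4472/2373 = 15397052/296625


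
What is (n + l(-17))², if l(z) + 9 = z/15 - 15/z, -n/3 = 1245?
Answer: 911612486656/65025 ≈ 1.4019e+7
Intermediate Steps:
n = -3735 (n = -3*1245 = -3735)
l(z) = -9 - 15/z + z/15 (l(z) = -9 + (z/15 - 15/z) = -9 + (-15/z + z/15) = -9 - 15/z + z/15)
(n + l(-17))² = (-3735 + (-9 - 15/(-17) + (1/15)*(-17)))² = (-3735 + (-9 - 15*(-1/17) - 17/15))² = (-3735 + (-9 + 15/17 - 17/15))² = (-3735 - 2359/255)² = (-954784/255)² = 911612486656/65025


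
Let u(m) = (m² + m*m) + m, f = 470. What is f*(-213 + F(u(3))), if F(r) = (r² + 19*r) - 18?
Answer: 286230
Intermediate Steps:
u(m) = m + 2*m² (u(m) = (m² + m²) + m = 2*m² + m = m + 2*m²)
F(r) = -18 + r² + 19*r
f*(-213 + F(u(3))) = 470*(-213 + (-18 + (3*(1 + 2*3))² + 19*(3*(1 + 2*3)))) = 470*(-213 + (-18 + (3*(1 + 6))² + 19*(3*(1 + 6)))) = 470*(-213 + (-18 + (3*7)² + 19*(3*7))) = 470*(-213 + (-18 + 21² + 19*21)) = 470*(-213 + (-18 + 441 + 399)) = 470*(-213 + 822) = 470*609 = 286230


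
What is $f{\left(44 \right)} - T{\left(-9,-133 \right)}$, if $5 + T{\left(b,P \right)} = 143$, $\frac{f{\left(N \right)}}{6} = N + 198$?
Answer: $1314$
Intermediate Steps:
$f{\left(N \right)} = 1188 + 6 N$ ($f{\left(N \right)} = 6 \left(N + 198\right) = 6 \left(198 + N\right) = 1188 + 6 N$)
$T{\left(b,P \right)} = 138$ ($T{\left(b,P \right)} = -5 + 143 = 138$)
$f{\left(44 \right)} - T{\left(-9,-133 \right)} = \left(1188 + 6 \cdot 44\right) - 138 = \left(1188 + 264\right) - 138 = 1452 - 138 = 1314$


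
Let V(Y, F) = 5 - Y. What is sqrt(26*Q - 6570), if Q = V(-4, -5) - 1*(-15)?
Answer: I*sqrt(5946) ≈ 77.11*I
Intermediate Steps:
Q = 24 (Q = (5 - 1*(-4)) - 1*(-15) = (5 + 4) + 15 = 9 + 15 = 24)
sqrt(26*Q - 6570) = sqrt(26*24 - 6570) = sqrt(624 - 6570) = sqrt(-5946) = I*sqrt(5946)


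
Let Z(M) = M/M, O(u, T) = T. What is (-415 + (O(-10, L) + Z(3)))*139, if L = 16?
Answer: -55322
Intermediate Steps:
Z(M) = 1
(-415 + (O(-10, L) + Z(3)))*139 = (-415 + (16 + 1))*139 = (-415 + 17)*139 = -398*139 = -55322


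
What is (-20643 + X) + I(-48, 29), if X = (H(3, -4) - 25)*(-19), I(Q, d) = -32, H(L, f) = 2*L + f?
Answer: -20238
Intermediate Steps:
H(L, f) = f + 2*L
X = 437 (X = ((-4 + 2*3) - 25)*(-19) = ((-4 + 6) - 25)*(-19) = (2 - 25)*(-19) = -23*(-19) = 437)
(-20643 + X) + I(-48, 29) = (-20643 + 437) - 32 = -20206 - 32 = -20238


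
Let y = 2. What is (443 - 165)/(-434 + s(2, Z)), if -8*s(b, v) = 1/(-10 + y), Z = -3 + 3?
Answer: -17792/27775 ≈ -0.64058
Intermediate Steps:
Z = 0
s(b, v) = 1/64 (s(b, v) = -1/(8*(-10 + 2)) = -1/8/(-8) = -1/8*(-1/8) = 1/64)
(443 - 165)/(-434 + s(2, Z)) = (443 - 165)/(-434 + 1/64) = 278/(-27775/64) = 278*(-64/27775) = -17792/27775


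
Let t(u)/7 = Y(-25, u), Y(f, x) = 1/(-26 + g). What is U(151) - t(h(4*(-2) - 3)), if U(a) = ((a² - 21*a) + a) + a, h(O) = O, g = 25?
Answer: 19939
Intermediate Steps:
Y(f, x) = -1 (Y(f, x) = 1/(-26 + 25) = 1/(-1) = -1)
t(u) = -7 (t(u) = 7*(-1) = -7)
U(a) = a² - 19*a (U(a) = (a² - 20*a) + a = a² - 19*a)
U(151) - t(h(4*(-2) - 3)) = 151*(-19 + 151) - 1*(-7) = 151*132 + 7 = 19932 + 7 = 19939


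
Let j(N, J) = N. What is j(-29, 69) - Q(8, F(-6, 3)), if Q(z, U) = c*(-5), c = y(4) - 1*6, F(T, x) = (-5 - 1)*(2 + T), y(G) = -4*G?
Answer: -139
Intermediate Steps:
F(T, x) = -12 - 6*T (F(T, x) = -6*(2 + T) = -12 - 6*T)
c = -22 (c = -4*4 - 1*6 = -16 - 6 = -22)
Q(z, U) = 110 (Q(z, U) = -22*(-5) = 110)
j(-29, 69) - Q(8, F(-6, 3)) = -29 - 1*110 = -29 - 110 = -139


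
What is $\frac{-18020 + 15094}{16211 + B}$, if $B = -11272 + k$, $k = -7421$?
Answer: $\frac{1463}{1241} \approx 1.1789$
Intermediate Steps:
$B = -18693$ ($B = -11272 - 7421 = -18693$)
$\frac{-18020 + 15094}{16211 + B} = \frac{-18020 + 15094}{16211 - 18693} = - \frac{2926}{-2482} = \left(-2926\right) \left(- \frac{1}{2482}\right) = \frac{1463}{1241}$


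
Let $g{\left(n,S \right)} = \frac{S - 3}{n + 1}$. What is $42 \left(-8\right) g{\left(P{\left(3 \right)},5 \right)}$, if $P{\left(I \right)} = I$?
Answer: $-168$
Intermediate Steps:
$g{\left(n,S \right)} = \frac{-3 + S}{1 + n}$
$42 \left(-8\right) g{\left(P{\left(3 \right)},5 \right)} = 42 \left(-8\right) \frac{-3 + 5}{1 + 3} = - 336 \cdot \frac{1}{4} \cdot 2 = \left(-336\right) \frac{1}{2} = -168$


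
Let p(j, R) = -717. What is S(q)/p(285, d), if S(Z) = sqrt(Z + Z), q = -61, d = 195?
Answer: -I*sqrt(122)/717 ≈ -0.015405*I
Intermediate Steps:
S(Z) = sqrt(2)*sqrt(Z) (S(Z) = sqrt(2*Z) = sqrt(2)*sqrt(Z))
S(q)/p(285, d) = (sqrt(2)*sqrt(-61))/(-717) = (sqrt(2)*(I*sqrt(61)))*(-1/717) = (I*sqrt(122))*(-1/717) = -I*sqrt(122)/717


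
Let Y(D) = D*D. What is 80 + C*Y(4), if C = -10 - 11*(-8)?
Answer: 1328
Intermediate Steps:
Y(D) = D²
C = 78 (C = -10 + 88 = 78)
80 + C*Y(4) = 80 + 78*4² = 80 + 78*16 = 80 + 1248 = 1328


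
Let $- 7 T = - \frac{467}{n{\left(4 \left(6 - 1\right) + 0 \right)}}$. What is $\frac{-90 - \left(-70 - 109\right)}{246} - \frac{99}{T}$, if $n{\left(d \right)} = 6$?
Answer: $- \frac{981305}{114882} \approx -8.5419$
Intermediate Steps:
$T = \frac{467}{42}$ ($T = - \frac{\left(-467\right) \frac{1}{6}}{7} = \left(- \frac{1}{7}\right) \left(- \frac{467}{6}\right) = \frac{467}{42} \approx 11.119$)
$\frac{-90 - \left(-70 - 109\right)}{246} - \frac{99}{T} = \frac{-90 - \left(-70 - 109\right)}{246} - \frac{99}{\frac{467}{42}} = \left(-90 - -179\right) \frac{1}{246} - \frac{4158}{467} = \left(-90 + 179\right) \frac{1}{246} - \frac{4158}{467} = 89 \cdot \frac{1}{246} - \frac{4158}{467} = \frac{89}{246} - \frac{4158}{467} = - \frac{981305}{114882}$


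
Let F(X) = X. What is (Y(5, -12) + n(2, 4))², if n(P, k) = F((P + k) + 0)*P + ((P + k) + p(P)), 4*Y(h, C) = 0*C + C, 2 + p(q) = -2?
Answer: 121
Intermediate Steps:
p(q) = -4 (p(q) = -2 - 2 = -4)
Y(h, C) = C/4 (Y(h, C) = (0*C + C)/4 = (0 + C)/4 = C/4)
n(P, k) = -4 + P + k + P*(P + k) (n(P, k) = ((P + k) + 0)*P + ((P + k) - 4) = (P + k)*P + (-4 + P + k) = P*(P + k) + (-4 + P + k) = -4 + P + k + P*(P + k))
(Y(5, -12) + n(2, 4))² = ((¼)*(-12) + (-4 + 2 + 4 + 2*(2 + 4)))² = (-3 + (-4 + 2 + 4 + 2*6))² = (-3 + (-4 + 2 + 4 + 12))² = (-3 + 14)² = 11² = 121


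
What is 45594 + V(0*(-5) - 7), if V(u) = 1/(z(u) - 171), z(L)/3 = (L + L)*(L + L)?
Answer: 19012699/417 ≈ 45594.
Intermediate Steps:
z(L) = 12*L**2 (z(L) = 3*((L + L)*(L + L)) = 3*((2*L)*(2*L)) = 3*(4*L**2) = 12*L**2)
V(u) = 1/(-171 + 12*u**2) (V(u) = 1/(12*u**2 - 171) = 1/(-171 + 12*u**2))
45594 + V(0*(-5) - 7) = 45594 + 1/(3*(-57 + 4*(0*(-5) - 7)**2)) = 45594 + 1/(3*(-57 + 4*(0 - 7)**2)) = 45594 + 1/(3*(-57 + 4*(-7)**2)) = 45594 + 1/(3*(-57 + 4*49)) = 45594 + 1/(3*(-57 + 196)) = 45594 + (1/3)/139 = 45594 + (1/3)*(1/139) = 45594 + 1/417 = 19012699/417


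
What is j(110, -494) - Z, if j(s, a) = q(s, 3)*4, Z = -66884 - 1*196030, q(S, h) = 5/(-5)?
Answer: 262910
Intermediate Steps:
q(S, h) = -1 (q(S, h) = 5*(-1/5) = -1)
Z = -262914 (Z = -66884 - 196030 = -262914)
j(s, a) = -4 (j(s, a) = -1*4 = -4)
j(110, -494) - Z = -4 - 1*(-262914) = -4 + 262914 = 262910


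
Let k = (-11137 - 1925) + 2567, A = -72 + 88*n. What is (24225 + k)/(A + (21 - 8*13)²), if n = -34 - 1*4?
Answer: 13730/3473 ≈ 3.9534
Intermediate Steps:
n = -38 (n = -34 - 4 = -38)
A = -3416 (A = -72 + 88*(-38) = -72 - 3344 = -3416)
k = -10495 (k = -13062 + 2567 = -10495)
(24225 + k)/(A + (21 - 8*13)²) = (24225 - 10495)/(-3416 + (21 - 8*13)²) = 13730/(-3416 + (21 - 104)²) = 13730/(-3416 + (-83)²) = 13730/(-3416 + 6889) = 13730/3473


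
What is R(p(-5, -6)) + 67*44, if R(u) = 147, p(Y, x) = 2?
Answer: 3095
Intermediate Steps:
R(p(-5, -6)) + 67*44 = 147 + 67*44 = 147 + 2948 = 3095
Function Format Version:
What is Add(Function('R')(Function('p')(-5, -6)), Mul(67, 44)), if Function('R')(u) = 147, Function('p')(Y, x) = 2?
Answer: 3095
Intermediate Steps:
Add(Function('R')(Function('p')(-5, -6)), Mul(67, 44)) = Add(147, Mul(67, 44)) = Add(147, 2948) = 3095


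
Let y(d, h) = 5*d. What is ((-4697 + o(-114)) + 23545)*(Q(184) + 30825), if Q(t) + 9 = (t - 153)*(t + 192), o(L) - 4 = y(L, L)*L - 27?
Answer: 3559365960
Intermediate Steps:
o(L) = -23 + 5*L² (o(L) = 4 + ((5*L)*L - 27) = 4 + (5*L² - 27) = 4 + (-27 + 5*L²) = -23 + 5*L²)
Q(t) = -9 + (-153 + t)*(192 + t) (Q(t) = -9 + (t - 153)*(t + 192) = -9 + (-153 + t)*(192 + t))
((-4697 + o(-114)) + 23545)*(Q(184) + 30825) = ((-4697 + (-23 + 5*(-114)²)) + 23545)*((-29385 + 184² + 39*184) + 30825) = ((-4697 + (-23 + 5*12996)) + 23545)*((-29385 + 33856 + 7176) + 30825) = ((-4697 + (-23 + 64980)) + 23545)*(11647 + 30825) = ((-4697 + 64957) + 23545)*42472 = (60260 + 23545)*42472 = 83805*42472 = 3559365960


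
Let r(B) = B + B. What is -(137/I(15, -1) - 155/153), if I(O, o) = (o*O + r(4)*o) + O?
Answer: 22201/1224 ≈ 18.138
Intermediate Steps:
r(B) = 2*B
I(O, o) = O + 8*o + O*o (I(O, o) = (o*O + (2*4)*o) + O = (O*o + 8*o) + O = (8*o + O*o) + O = O + 8*o + O*o)
-(137/I(15, -1) - 155/153) = -(137/(15 + 8*(-1) + 15*(-1)) - 155/153) = -(137/(15 - 8 - 15) - 155*1/153) = -(137/(-8) - 155/153) = -(137*(-1/8) - 155/153) = -(-137/8 - 155/153) = -1*(-22201/1224) = 22201/1224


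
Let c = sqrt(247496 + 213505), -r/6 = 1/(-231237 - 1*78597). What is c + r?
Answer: 1/51639 + sqrt(461001) ≈ 678.97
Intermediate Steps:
r = 1/51639 (r = -6/(-231237 - 1*78597) = -6/(-231237 - 78597) = -6/(-309834) = -6*(-1/309834) = 1/51639 ≈ 1.9365e-5)
c = sqrt(461001) ≈ 678.97
c + r = sqrt(461001) + 1/51639 = 1/51639 + sqrt(461001)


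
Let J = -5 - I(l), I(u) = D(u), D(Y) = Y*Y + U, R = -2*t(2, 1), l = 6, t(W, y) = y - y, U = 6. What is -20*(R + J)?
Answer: 940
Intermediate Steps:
t(W, y) = 0
R = 0 (R = -2*0 = 0)
D(Y) = 6 + Y**2 (D(Y) = Y*Y + 6 = Y**2 + 6 = 6 + Y**2)
I(u) = 6 + u**2
J = -47 (J = -5 - (6 + 6**2) = -5 - (6 + 36) = -5 - 1*42 = -5 - 42 = -47)
-20*(R + J) = -20*(0 - 47) = -20*(-47) = 940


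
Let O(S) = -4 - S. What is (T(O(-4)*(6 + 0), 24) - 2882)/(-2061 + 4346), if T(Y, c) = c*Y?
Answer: -2882/2285 ≈ -1.2613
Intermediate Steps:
T(Y, c) = Y*c
(T(O(-4)*(6 + 0), 24) - 2882)/(-2061 + 4346) = (((-4 - 1*(-4))*(6 + 0))*24 - 2882)/(-2061 + 4346) = (((-4 + 4)*6)*24 - 2882)/2285 = ((0*6)*24 - 2882)*(1/2285) = (0*24 - 2882)*(1/2285) = (0 - 2882)*(1/2285) = -2882*1/2285 = -2882/2285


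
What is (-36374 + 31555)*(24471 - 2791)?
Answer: -104475920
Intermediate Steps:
(-36374 + 31555)*(24471 - 2791) = -4819*21680 = -104475920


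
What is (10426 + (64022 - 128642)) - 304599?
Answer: -358793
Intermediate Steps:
(10426 + (64022 - 128642)) - 304599 = (10426 - 64620) - 304599 = -54194 - 304599 = -358793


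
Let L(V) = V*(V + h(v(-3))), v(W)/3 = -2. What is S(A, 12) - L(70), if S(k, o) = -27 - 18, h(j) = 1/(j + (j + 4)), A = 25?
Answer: -19745/4 ≈ -4936.3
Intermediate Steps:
v(W) = -6 (v(W) = 3*(-2) = -6)
h(j) = 1/(4 + 2*j) (h(j) = 1/(j + (4 + j)) = 1/(4 + 2*j))
S(k, o) = -45
L(V) = V*(-⅛ + V) (L(V) = V*(V + 1/(2*(2 - 6))) = V*(V + (½)/(-4)) = V*(V + (½)*(-¼)) = V*(V - ⅛) = V*(-⅛ + V))
S(A, 12) - L(70) = -45 - 70*(-⅛ + 70) = -45 - 70*559/8 = -45 - 1*19565/4 = -45 - 19565/4 = -19745/4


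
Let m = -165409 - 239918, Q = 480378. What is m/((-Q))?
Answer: 135109/160126 ≈ 0.84377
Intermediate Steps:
m = -405327
m/((-Q)) = -405327/((-1*480378)) = -405327/(-480378) = -405327*(-1/480378) = 135109/160126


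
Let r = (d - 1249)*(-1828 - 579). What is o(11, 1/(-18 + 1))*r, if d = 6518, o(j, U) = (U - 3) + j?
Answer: -1712135205/17 ≈ -1.0071e+8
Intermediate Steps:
o(j, U) = -3 + U + j (o(j, U) = (-3 + U) + j = -3 + U + j)
r = -12682483 (r = (6518 - 1249)*(-1828 - 579) = 5269*(-2407) = -12682483)
o(11, 1/(-18 + 1))*r = (-3 + 1/(-18 + 1) + 11)*(-12682483) = (-3 + 1/(-17) + 11)*(-12682483) = (-3 - 1/17 + 11)*(-12682483) = (135/17)*(-12682483) = -1712135205/17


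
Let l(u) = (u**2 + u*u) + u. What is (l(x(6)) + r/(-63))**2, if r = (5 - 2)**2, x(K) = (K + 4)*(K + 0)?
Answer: 2582570761/49 ≈ 5.2706e+7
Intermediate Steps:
x(K) = K*(4 + K) (x(K) = (4 + K)*K = K*(4 + K))
l(u) = u + 2*u**2 (l(u) = (u**2 + u**2) + u = 2*u**2 + u = u + 2*u**2)
r = 9 (r = 3**2 = 9)
(l(x(6)) + r/(-63))**2 = ((6*(4 + 6))*(1 + 2*(6*(4 + 6))) + 9/(-63))**2 = ((6*10)*(1 + 2*(6*10)) + 9*(-1/63))**2 = (60*(1 + 2*60) - 1/7)**2 = (60*(1 + 120) - 1/7)**2 = (60*121 - 1/7)**2 = (7260 - 1/7)**2 = (50819/7)**2 = 2582570761/49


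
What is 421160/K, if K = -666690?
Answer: -42116/66669 ≈ -0.63172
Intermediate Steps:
421160/K = 421160/(-666690) = 421160*(-1/666690) = -42116/66669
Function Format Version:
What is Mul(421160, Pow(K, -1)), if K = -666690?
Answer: Rational(-42116, 66669) ≈ -0.63172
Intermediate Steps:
Mul(421160, Pow(K, -1)) = Mul(421160, Pow(-666690, -1)) = Mul(421160, Rational(-1, 666690)) = Rational(-42116, 66669)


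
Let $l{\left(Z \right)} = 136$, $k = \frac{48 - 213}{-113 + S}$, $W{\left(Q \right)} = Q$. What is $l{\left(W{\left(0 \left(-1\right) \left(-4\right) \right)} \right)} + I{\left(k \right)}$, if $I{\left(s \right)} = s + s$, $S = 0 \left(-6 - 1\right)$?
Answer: $\frac{15698}{113} \approx 138.92$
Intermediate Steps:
$S = 0$ ($S = 0 \left(-7\right) = 0$)
$k = \frac{165}{113}$ ($k = \frac{48 - 213}{-113 + 0} = - \frac{165}{-113} = \left(-165\right) \left(- \frac{1}{113}\right) = \frac{165}{113} \approx 1.4602$)
$I{\left(s \right)} = 2 s$
$l{\left(W{\left(0 \left(-1\right) \left(-4\right) \right)} \right)} + I{\left(k \right)} = 136 + 2 \cdot \frac{165}{113} = 136 + \frac{330}{113} = \frac{15698}{113}$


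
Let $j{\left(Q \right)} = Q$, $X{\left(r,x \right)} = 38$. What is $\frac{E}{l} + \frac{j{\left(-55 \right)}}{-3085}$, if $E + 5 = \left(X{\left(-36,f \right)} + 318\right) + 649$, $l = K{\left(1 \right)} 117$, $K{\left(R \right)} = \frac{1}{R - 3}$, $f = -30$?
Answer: $- \frac{1232713}{72189} \approx -17.076$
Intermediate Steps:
$K{\left(R \right)} = \frac{1}{-3 + R}$
$l = - \frac{117}{2}$ ($l = \frac{1}{-3 + 1} \cdot 117 = \frac{1}{-2} \cdot 117 = \left(- \frac{1}{2}\right) 117 = - \frac{117}{2} \approx -58.5$)
$E = 1000$ ($E = -5 + \left(\left(38 + 318\right) + 649\right) = -5 + \left(356 + 649\right) = -5 + 1005 = 1000$)
$\frac{E}{l} + \frac{j{\left(-55 \right)}}{-3085} = \frac{1000}{- \frac{117}{2}} - \frac{55}{-3085} = 1000 \left(- \frac{2}{117}\right) - - \frac{11}{617} = - \frac{2000}{117} + \frac{11}{617} = - \frac{1232713}{72189}$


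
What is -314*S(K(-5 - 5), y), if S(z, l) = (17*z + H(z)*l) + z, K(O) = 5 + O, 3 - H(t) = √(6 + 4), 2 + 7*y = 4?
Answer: 195936/7 + 628*√10/7 ≈ 28275.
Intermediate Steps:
y = 2/7 (y = -2/7 + (⅐)*4 = -2/7 + 4/7 = 2/7 ≈ 0.28571)
H(t) = 3 - √10 (H(t) = 3 - √(6 + 4) = 3 - √10)
S(z, l) = 18*z + l*(3 - √10) (S(z, l) = (17*z + (3 - √10)*l) + z = (17*z + l*(3 - √10)) + z = 18*z + l*(3 - √10))
-314*S(K(-5 - 5), y) = -314*(18*(5 + (-5 - 5)) + 2*(3 - √10)/7) = -314*(18*(5 - 10) + (6/7 - 2*√10/7)) = -314*(18*(-5) + (6/7 - 2*√10/7)) = -314*(-90 + (6/7 - 2*√10/7)) = -314*(-624/7 - 2*√10/7) = 195936/7 + 628*√10/7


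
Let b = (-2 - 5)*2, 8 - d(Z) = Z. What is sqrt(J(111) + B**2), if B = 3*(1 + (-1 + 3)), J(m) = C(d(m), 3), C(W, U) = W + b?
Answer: 6*I ≈ 6.0*I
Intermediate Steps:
d(Z) = 8 - Z
b = -14 (b = -7*2 = -14)
C(W, U) = -14 + W (C(W, U) = W - 14 = -14 + W)
J(m) = -6 - m (J(m) = -14 + (8 - m) = -6 - m)
B = 9 (B = 3*(1 + 2) = 3*3 = 9)
sqrt(J(111) + B**2) = sqrt((-6 - 1*111) + 9**2) = sqrt((-6 - 111) + 81) = sqrt(-117 + 81) = sqrt(-36) = 6*I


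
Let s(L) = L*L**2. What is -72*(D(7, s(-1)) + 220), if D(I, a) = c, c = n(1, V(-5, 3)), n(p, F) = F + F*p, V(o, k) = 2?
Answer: -16128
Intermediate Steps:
s(L) = L**3
c = 4 (c = 2*(1 + 1) = 2*2 = 4)
D(I, a) = 4
-72*(D(7, s(-1)) + 220) = -72*(4 + 220) = -72*224 = -16128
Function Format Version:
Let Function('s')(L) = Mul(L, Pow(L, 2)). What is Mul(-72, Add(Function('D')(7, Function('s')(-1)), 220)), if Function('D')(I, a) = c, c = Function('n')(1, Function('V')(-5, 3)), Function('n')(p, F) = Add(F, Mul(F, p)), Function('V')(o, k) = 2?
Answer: -16128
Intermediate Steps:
Function('s')(L) = Pow(L, 3)
c = 4 (c = Mul(2, Add(1, 1)) = Mul(2, 2) = 4)
Function('D')(I, a) = 4
Mul(-72, Add(Function('D')(7, Function('s')(-1)), 220)) = Mul(-72, Add(4, 220)) = Mul(-72, 224) = -16128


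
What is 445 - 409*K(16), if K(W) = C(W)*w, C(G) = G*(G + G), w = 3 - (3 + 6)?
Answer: 1256893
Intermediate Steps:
w = -6 (w = 3 - 1*9 = 3 - 9 = -6)
C(G) = 2*G**2 (C(G) = G*(2*G) = 2*G**2)
K(W) = -12*W**2 (K(W) = (2*W**2)*(-6) = -12*W**2)
445 - 409*K(16) = 445 - (-4908)*16**2 = 445 - (-4908)*256 = 445 - 409*(-3072) = 445 + 1256448 = 1256893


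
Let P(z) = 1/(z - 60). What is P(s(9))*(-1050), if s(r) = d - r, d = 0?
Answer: 350/23 ≈ 15.217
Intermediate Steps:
s(r) = -r (s(r) = 0 - r = -r)
P(z) = 1/(-60 + z)
P(s(9))*(-1050) = -1050/(-60 - 1*9) = -1050/(-60 - 9) = -1050/(-69) = -1/69*(-1050) = 350/23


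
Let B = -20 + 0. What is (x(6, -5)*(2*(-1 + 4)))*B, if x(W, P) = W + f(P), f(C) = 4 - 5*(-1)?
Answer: -1800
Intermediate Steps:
f(C) = 9 (f(C) = 4 + 5 = 9)
x(W, P) = 9 + W (x(W, P) = W + 9 = 9 + W)
B = -20
(x(6, -5)*(2*(-1 + 4)))*B = ((9 + 6)*(2*(-1 + 4)))*(-20) = (15*(2*3))*(-20) = (15*6)*(-20) = 90*(-20) = -1800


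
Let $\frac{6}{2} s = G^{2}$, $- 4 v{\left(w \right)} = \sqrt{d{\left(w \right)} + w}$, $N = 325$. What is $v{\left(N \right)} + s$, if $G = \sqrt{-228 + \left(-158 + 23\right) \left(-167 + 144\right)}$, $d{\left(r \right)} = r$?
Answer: $959 - \frac{5 \sqrt{26}}{4} \approx 952.63$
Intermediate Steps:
$v{\left(w \right)} = - \frac{\sqrt{2} \sqrt{w}}{4}$ ($v{\left(w \right)} = - \frac{\sqrt{w + w}}{4} = - \frac{\sqrt{2 w}}{4} = - \frac{\sqrt{2} \sqrt{w}}{4}$)
$G = \sqrt{2877}$ ($G = \sqrt{-228 - -3105} = \sqrt{-228 + 3105} = \sqrt{2877} \approx 53.638$)
$s = 959$ ($s = \frac{\left(\sqrt{2877}\right)^{2}}{3} = \frac{1}{3} \cdot 2877 = 959$)
$v{\left(N \right)} + s = - \frac{\sqrt{2} \sqrt{325}}{4} + 959 = - \frac{\sqrt{2} \cdot 5 \sqrt{13}}{4} + 959 = - \frac{5 \sqrt{26}}{4} + 959 = 959 - \frac{5 \sqrt{26}}{4}$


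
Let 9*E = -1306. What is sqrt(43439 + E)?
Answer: sqrt(389645)/3 ≈ 208.07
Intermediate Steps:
E = -1306/9 (E = (1/9)*(-1306) = -1306/9 ≈ -145.11)
sqrt(43439 + E) = sqrt(43439 - 1306/9) = sqrt(389645/9) = sqrt(389645)/3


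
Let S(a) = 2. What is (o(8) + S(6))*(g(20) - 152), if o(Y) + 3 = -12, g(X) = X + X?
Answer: 1456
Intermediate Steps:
g(X) = 2*X
o(Y) = -15 (o(Y) = -3 - 12 = -15)
(o(8) + S(6))*(g(20) - 152) = (-15 + 2)*(2*20 - 152) = -13*(40 - 152) = -13*(-112) = 1456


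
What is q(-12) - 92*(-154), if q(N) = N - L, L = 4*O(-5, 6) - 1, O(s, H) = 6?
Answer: 14133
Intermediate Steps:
L = 23 (L = 4*6 - 1 = 24 - 1 = 23)
q(N) = -23 + N (q(N) = N - 1*23 = N - 23 = -23 + N)
q(-12) - 92*(-154) = (-23 - 12) - 92*(-154) = -35 + 14168 = 14133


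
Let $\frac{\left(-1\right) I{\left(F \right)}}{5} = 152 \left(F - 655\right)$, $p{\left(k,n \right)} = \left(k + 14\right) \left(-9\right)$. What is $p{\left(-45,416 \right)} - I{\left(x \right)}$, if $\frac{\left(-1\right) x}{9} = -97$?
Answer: $165959$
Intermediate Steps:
$p{\left(k,n \right)} = -126 - 9 k$ ($p{\left(k,n \right)} = \left(14 + k\right) \left(-9\right) = -126 - 9 k$)
$x = 873$ ($x = \left(-9\right) \left(-97\right) = 873$)
$I{\left(F \right)} = 497800 - 760 F$ ($I{\left(F \right)} = - 5 \cdot 152 \left(F - 655\right) = - 5 \cdot 152 \left(-655 + F\right) = - 5 \left(-99560 + 152 F\right) = 497800 - 760 F$)
$p{\left(-45,416 \right)} - I{\left(x \right)} = \left(-126 - -405\right) - \left(497800 - 663480\right) = \left(-126 + 405\right) - \left(497800 - 663480\right) = 279 - -165680 = 279 + 165680 = 165959$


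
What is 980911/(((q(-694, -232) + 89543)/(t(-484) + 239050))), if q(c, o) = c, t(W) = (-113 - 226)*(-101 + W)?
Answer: 429016139515/88849 ≈ 4.8286e+6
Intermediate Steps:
t(W) = 34239 - 339*W (t(W) = -339*(-101 + W) = 34239 - 339*W)
980911/(((q(-694, -232) + 89543)/(t(-484) + 239050))) = 980911/(((-694 + 89543)/((34239 - 339*(-484)) + 239050))) = 980911/((88849/((34239 + 164076) + 239050))) = 980911/((88849/(198315 + 239050))) = 980911/((88849/437365)) = 980911/((88849*(1/437365))) = 980911/(88849/437365) = 980911*(437365/88849) = 429016139515/88849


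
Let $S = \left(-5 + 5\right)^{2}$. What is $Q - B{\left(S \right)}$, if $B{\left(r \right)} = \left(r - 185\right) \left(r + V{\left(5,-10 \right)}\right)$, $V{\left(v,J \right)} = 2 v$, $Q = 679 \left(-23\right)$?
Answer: $-13767$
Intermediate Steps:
$Q = -15617$
$S = 0$ ($S = 0^{2} = 0$)
$B{\left(r \right)} = \left(-185 + r\right) \left(10 + r\right)$ ($B{\left(r \right)} = \left(r - 185\right) \left(r + 2 \cdot 5\right) = \left(-185 + r\right) \left(r + 10\right) = \left(-185 + r\right) \left(10 + r\right)$)
$Q - B{\left(S \right)} = -15617 - \left(-1850 + 0^{2} - 0\right) = -15617 - \left(-1850 + 0 + 0\right) = -15617 - -1850 = -15617 + 1850 = -13767$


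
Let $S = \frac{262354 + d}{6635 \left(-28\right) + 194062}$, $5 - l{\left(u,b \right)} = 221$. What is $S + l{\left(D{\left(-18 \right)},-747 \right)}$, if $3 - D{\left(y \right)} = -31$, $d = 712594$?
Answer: $- \frac{406982}{4141} \approx -98.281$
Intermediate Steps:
$D{\left(y \right)} = 34$ ($D{\left(y \right)} = 3 - -31 = 3 + 31 = 34$)
$l{\left(u,b \right)} = -216$ ($l{\left(u,b \right)} = 5 - 221 = -216$)
$S = \frac{487474}{4141}$ ($S = \frac{262354 + 712594}{6635 \left(-28\right) + 194062} = \frac{974948}{-185780 + 194062} = \frac{974948}{8282} = 974948 \cdot \frac{1}{8282} = \frac{487474}{4141} \approx 117.72$)
$S + l{\left(D{\left(-18 \right)},-747 \right)} = \frac{487474}{4141} - 216 = - \frac{406982}{4141}$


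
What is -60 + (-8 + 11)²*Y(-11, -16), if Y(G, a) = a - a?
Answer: -60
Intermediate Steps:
Y(G, a) = 0
-60 + (-8 + 11)²*Y(-11, -16) = -60 + (-8 + 11)²*0 = -60 + 3²*0 = -60 + 9*0 = -60 + 0 = -60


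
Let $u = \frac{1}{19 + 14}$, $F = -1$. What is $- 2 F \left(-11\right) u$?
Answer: $- \frac{2}{3} \approx -0.66667$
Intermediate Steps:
$u = \frac{1}{33} \approx 0.030303$
$- 2 F \left(-11\right) u = \left(-2\right) \left(-1\right) \left(-11\right) \frac{1}{33} = 2 \left(-11\right) \frac{1}{33} = \left(-22\right) \frac{1}{33} = - \frac{2}{3}$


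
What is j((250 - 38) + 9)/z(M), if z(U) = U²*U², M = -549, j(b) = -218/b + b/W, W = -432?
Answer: -143017/8672921155737072 ≈ -1.6490e-11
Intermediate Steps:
j(b) = -218/b - b/432 (j(b) = -218/b + b/(-432) = -218/b + b*(-1/432) = -218/b - b/432)
z(U) = U⁴
j((250 - 38) + 9)/z(M) = (-218/((250 - 38) + 9) - ((250 - 38) + 9)/432)/((-549)⁴) = (-218/(212 + 9) - (212 + 9)/432)/90842562801 = (-218/221 - 1/432*221)*(1/90842562801) = (-218*1/221 - 221/432)*(1/90842562801) = (-218/221 - 221/432)*(1/90842562801) = -143017/95472*1/90842562801 = -143017/8672921155737072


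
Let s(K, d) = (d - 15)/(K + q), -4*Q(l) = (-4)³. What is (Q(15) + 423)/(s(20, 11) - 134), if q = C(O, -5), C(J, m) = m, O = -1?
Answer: -6585/2014 ≈ -3.2696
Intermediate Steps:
q = -5
Q(l) = 16 (Q(l) = -¼*(-4)³ = -¼*(-64) = 16)
s(K, d) = (-15 + d)/(-5 + K) (s(K, d) = (d - 15)/(K - 5) = (-15 + d)/(-5 + K))
(Q(15) + 423)/(s(20, 11) - 134) = (16 + 423)/((-15 + 11)/(-5 + 20) - 134) = 439/(-4/15 - 134) = 439/(-2014/15) = 439*(-15/2014) = -6585/2014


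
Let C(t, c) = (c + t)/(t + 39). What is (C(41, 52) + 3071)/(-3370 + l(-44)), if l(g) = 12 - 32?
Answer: -245773/271200 ≈ -0.90624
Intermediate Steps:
l(g) = -20
C(t, c) = (c + t)/(39 + t)
(C(41, 52) + 3071)/(-3370 + l(-44)) = ((52 + 41)/(39 + 41) + 3071)/(-3370 - 20) = (93/80 + 3071)/(-3390) = ((1/80)*93 + 3071)*(-1/3390) = (93/80 + 3071)*(-1/3390) = (245773/80)*(-1/3390) = -245773/271200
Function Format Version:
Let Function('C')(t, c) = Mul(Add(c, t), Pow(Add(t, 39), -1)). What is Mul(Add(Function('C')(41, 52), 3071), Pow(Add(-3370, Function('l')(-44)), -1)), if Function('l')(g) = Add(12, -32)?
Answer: Rational(-245773, 271200) ≈ -0.90624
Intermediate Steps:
Function('l')(g) = -20
Function('C')(t, c) = Mul(Pow(Add(39, t), -1), Add(c, t)) (Function('C')(t, c) = Mul(Add(c, t), Pow(Add(39, t), -1)) = Mul(Pow(Add(39, t), -1), Add(c, t)))
Mul(Add(Function('C')(41, 52), 3071), Pow(Add(-3370, Function('l')(-44)), -1)) = Mul(Add(Mul(Pow(Add(39, 41), -1), Add(52, 41)), 3071), Pow(Add(-3370, -20), -1)) = Mul(Add(Mul(Pow(80, -1), 93), 3071), Pow(-3390, -1)) = Mul(Add(Mul(Rational(1, 80), 93), 3071), Rational(-1, 3390)) = Mul(Add(Rational(93, 80), 3071), Rational(-1, 3390)) = Mul(Rational(245773, 80), Rational(-1, 3390)) = Rational(-245773, 271200)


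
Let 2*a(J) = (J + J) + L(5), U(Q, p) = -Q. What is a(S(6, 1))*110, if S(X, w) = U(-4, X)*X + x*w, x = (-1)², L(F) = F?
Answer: 3025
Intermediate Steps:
x = 1
S(X, w) = w + 4*X (S(X, w) = (-1*(-4))*X + 1*w = 4*X + w = w + 4*X)
a(J) = 5/2 + J (a(J) = ((J + J) + 5)/2 = (2*J + 5)/2 = (5 + 2*J)/2 = 5/2 + J)
a(S(6, 1))*110 = (5/2 + (1 + 4*6))*110 = (5/2 + (1 + 24))*110 = (5/2 + 25)*110 = (55/2)*110 = 3025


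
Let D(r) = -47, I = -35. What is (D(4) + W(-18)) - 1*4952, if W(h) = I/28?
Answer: -20001/4 ≈ -5000.3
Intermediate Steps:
W(h) = -5/4 (W(h) = -35/28 = -35*1/28 = -5/4)
(D(4) + W(-18)) - 1*4952 = (-47 - 5/4) - 1*4952 = -193/4 - 4952 = -20001/4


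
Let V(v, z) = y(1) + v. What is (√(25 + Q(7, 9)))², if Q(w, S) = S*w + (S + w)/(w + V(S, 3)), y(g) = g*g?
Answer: 1512/17 ≈ 88.941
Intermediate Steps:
y(g) = g²
V(v, z) = 1 + v (V(v, z) = 1² + v = 1 + v)
Q(w, S) = S*w + (S + w)/(1 + S + w) (Q(w, S) = S*w + (S + w)/(w + (1 + S)) = S*w + (S + w)/(1 + S + w))
(√(25 + Q(7, 9)))² = (√(25 + (9 + 7 + 9*7² + 9*7*(1 + 9))/(1 + 9 + 7)))² = (√(25 + (9 + 7 + 9*49 + 9*7*10)/17))² = (√(25 + (9 + 7 + 441 + 630)/17))² = (√(25 + (1/17)*1087))² = (√(25 + 1087/17))² = (√(1512/17))² = (6*√714/17)² = 1512/17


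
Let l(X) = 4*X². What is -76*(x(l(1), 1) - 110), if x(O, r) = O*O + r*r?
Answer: 7068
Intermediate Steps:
x(O, r) = O² + r²
-76*(x(l(1), 1) - 110) = -76*(((4*1²)² + 1²) - 110) = -76*(((4*1)² + 1) - 110) = -76*((4² + 1) - 110) = -76*((16 + 1) - 110) = -76*(17 - 110) = -76*(-93) = 7068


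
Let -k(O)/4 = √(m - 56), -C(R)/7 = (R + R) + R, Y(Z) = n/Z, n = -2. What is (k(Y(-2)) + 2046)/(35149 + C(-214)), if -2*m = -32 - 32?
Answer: 2046/39643 - 8*I*√6/39643 ≈ 0.051611 - 0.00049431*I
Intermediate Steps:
m = 32 (m = -(-32 - 32)/2 = -½*(-64) = 32)
Y(Z) = -2/Z
C(R) = -21*R (C(R) = -7*((R + R) + R) = -7*(2*R + R) = -21*R)
k(O) = -8*I*√6 (k(O) = -4*√(32 - 56) = -8*I*√6)
(k(Y(-2)) + 2046)/(35149 + C(-214)) = (-8*I*√6 + 2046)/(35149 - 21*(-214)) = (2046 - 8*I*√6)/(35149 + 4494) = (2046 - 8*I*√6)/39643 = (2046 - 8*I*√6)*(1/39643) = 2046/39643 - 8*I*√6/39643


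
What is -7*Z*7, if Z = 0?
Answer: 0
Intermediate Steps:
-7*Z*7 = -7*0*7 = 0*7 = 0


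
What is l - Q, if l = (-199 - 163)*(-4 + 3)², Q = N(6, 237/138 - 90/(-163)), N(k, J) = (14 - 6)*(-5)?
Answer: -322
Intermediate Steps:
N(k, J) = -40 (N(k, J) = 8*(-5) = -40)
Q = -40
l = -362 (l = -362*(-1)² = -362*1 = -362)
l - Q = -362 - 1*(-40) = -362 + 40 = -322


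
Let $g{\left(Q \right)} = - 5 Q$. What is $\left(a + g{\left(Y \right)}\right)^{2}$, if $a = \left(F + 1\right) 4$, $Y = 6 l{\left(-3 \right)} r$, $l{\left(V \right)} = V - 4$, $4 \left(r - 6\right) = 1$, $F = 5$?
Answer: $\frac{7144929}{4} \approx 1.7862 \cdot 10^{6}$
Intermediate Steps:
$r = \frac{25}{4}$ ($r = 6 + \frac{1}{4} \cdot 1 = 6 + \frac{1}{4} = \frac{25}{4} \approx 6.25$)
$l{\left(V \right)} = -4 + V$ ($l{\left(V \right)} = V - 4 = -4 + V$)
$Y = - \frac{525}{2}$ ($Y = 6 \left(-4 - 3\right) \frac{25}{4} = 6 \left(-7\right) \frac{25}{4} = \left(-42\right) \frac{25}{4} = - \frac{525}{2} \approx -262.5$)
$a = 24$ ($a = \left(5 + 1\right) 4 = 6 \cdot 4 = 24$)
$\left(a + g{\left(Y \right)}\right)^{2} = \left(24 - - \frac{2625}{2}\right)^{2} = \left(24 + \frac{2625}{2}\right)^{2} = \left(\frac{2673}{2}\right)^{2} = \frac{7144929}{4}$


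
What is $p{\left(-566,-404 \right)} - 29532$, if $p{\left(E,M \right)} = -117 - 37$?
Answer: $-29686$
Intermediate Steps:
$p{\left(E,M \right)} = -154$ ($p{\left(E,M \right)} = -117 - 37 = -154$)
$p{\left(-566,-404 \right)} - 29532 = -154 - 29532 = -29686$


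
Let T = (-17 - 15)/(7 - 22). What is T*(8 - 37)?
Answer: -928/15 ≈ -61.867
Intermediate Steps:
T = 32/15 (T = -32/(-15) = -32*(-1/15) = 32/15 ≈ 2.1333)
T*(8 - 37) = 32*(8 - 37)/15 = (32/15)*(-29) = -928/15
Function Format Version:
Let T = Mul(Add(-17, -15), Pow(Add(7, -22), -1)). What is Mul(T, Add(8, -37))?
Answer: Rational(-928, 15) ≈ -61.867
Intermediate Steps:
T = Rational(32, 15) (T = Mul(-32, Pow(-15, -1)) = Mul(-32, Rational(-1, 15)) = Rational(32, 15) ≈ 2.1333)
Mul(T, Add(8, -37)) = Mul(Rational(32, 15), Add(8, -37)) = Mul(Rational(32, 15), -29) = Rational(-928, 15)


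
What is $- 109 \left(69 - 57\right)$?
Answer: $-1308$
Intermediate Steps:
$- 109 \left(69 - 57\right) = \left(-109\right) 12 = -1308$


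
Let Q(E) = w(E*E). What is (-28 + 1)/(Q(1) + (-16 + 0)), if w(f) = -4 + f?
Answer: 27/19 ≈ 1.4211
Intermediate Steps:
Q(E) = -4 + E² (Q(E) = -4 + E*E = -4 + E²)
(-28 + 1)/(Q(1) + (-16 + 0)) = (-28 + 1)/((-4 + 1²) + (-16 + 0)) = -27/((-4 + 1) - 16) = -27/(-3 - 16) = -27/(-19) = -1/19*(-27) = 27/19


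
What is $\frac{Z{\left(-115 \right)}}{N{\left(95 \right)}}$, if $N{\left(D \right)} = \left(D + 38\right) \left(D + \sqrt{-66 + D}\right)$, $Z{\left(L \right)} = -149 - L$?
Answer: $- \frac{85}{31486} + \frac{17 \sqrt{29}}{598234} \approx -0.0025466$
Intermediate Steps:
$N{\left(D \right)} = \left(38 + D\right) \left(D + \sqrt{-66 + D}\right)$
$\frac{Z{\left(-115 \right)}}{N{\left(95 \right)}} = \frac{-149 - -115}{95^{2} + 38 \cdot 95 + 38 \sqrt{-66 + 95} + 95 \sqrt{-66 + 95}} = \frac{-149 + 115}{9025 + 3610 + 38 \sqrt{29} + 95 \sqrt{29}} = - \frac{34}{12635 + 133 \sqrt{29}}$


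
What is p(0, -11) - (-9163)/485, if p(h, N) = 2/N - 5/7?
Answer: 672086/37345 ≈ 17.997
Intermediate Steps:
p(h, N) = -5/7 + 2/N (p(h, N) = 2/N - 5*1/7 = 2/N - 5/7 = -5/7 + 2/N)
p(0, -11) - (-9163)/485 = (-5/7 + 2/(-11)) - (-9163)/485 = (-5/7 + 2*(-1/11)) - (-9163)/485 = (-5/7 - 2/11) - 119*(-77/485) = -69/77 + 9163/485 = 672086/37345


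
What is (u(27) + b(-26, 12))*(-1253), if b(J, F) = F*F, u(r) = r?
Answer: -214263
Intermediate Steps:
b(J, F) = F²
(u(27) + b(-26, 12))*(-1253) = (27 + 12²)*(-1253) = (27 + 144)*(-1253) = 171*(-1253) = -214263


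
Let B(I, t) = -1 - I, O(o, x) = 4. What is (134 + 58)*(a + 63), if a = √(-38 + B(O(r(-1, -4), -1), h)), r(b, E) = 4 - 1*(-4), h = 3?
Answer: 12096 + 192*I*√43 ≈ 12096.0 + 1259.0*I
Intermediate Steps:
r(b, E) = 8 (r(b, E) = 4 + 4 = 8)
a = I*√43 (a = √(-38 + (-1 - 1*4)) = √(-38 + (-1 - 4)) = √(-38 - 5) = √(-43) = I*√43 ≈ 6.5574*I)
(134 + 58)*(a + 63) = (134 + 58)*(I*√43 + 63) = 192*(63 + I*√43) = 12096 + 192*I*√43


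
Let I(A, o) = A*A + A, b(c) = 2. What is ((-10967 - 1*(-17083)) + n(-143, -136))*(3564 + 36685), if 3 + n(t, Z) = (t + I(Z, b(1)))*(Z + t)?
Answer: -204321231070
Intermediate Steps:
I(A, o) = A + A² (I(A, o) = A² + A = A + A²)
n(t, Z) = -3 + (Z + t)*(t + Z*(1 + Z)) (n(t, Z) = -3 + (t + Z*(1 + Z))*(Z + t) = -3 + (Z + t)*(t + Z*(1 + Z)))
((-10967 - 1*(-17083)) + n(-143, -136))*(3564 + 36685) = ((-10967 - 1*(-17083)) + (-3 + (-143)² - 136*(-143) + (-136)²*(1 - 136) - 136*(-143)*(1 - 136)))*(3564 + 36685) = ((-10967 + 17083) + (-3 + 20449 + 19448 + 18496*(-135) - 136*(-143)*(-135)))*40249 = (6116 + (-3 + 20449 + 19448 - 2496960 - 2625480))*40249 = (6116 - 5082546)*40249 = -5076430*40249 = -204321231070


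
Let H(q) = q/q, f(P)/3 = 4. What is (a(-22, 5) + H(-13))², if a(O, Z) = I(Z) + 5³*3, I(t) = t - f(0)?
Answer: 136161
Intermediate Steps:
f(P) = 12 (f(P) = 3*4 = 12)
I(t) = -12 + t (I(t) = t - 1*12 = t - 12 = -12 + t)
H(q) = 1
a(O, Z) = 363 + Z (a(O, Z) = (-12 + Z) + 5³*3 = (-12 + Z) + 125*3 = (-12 + Z) + 375 = 363 + Z)
(a(-22, 5) + H(-13))² = ((363 + 5) + 1)² = (368 + 1)² = 369² = 136161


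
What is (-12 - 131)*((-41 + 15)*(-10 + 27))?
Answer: 63206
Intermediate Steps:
(-12 - 131)*((-41 + 15)*(-10 + 27)) = -(-3718)*17 = -143*(-442) = 63206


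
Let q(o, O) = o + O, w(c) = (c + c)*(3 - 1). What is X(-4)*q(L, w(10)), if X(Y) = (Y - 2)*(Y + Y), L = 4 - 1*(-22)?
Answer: 3168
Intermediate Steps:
L = 26 (L = 4 + 22 = 26)
w(c) = 4*c (w(c) = (2*c)*2 = 4*c)
X(Y) = 2*Y*(-2 + Y) (X(Y) = (-2 + Y)*(2*Y) = 2*Y*(-2 + Y))
q(o, O) = O + o
X(-4)*q(L, w(10)) = (2*(-4)*(-2 - 4))*(4*10 + 26) = (2*(-4)*(-6))*(40 + 26) = 48*66 = 3168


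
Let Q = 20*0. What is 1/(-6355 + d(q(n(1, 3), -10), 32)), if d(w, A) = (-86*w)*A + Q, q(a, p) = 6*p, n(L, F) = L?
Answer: 1/158765 ≈ 6.2986e-6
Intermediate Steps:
Q = 0
d(w, A) = -86*A*w (d(w, A) = (-86*w)*A + 0 = -86*A*w + 0 = -86*A*w)
1/(-6355 + d(q(n(1, 3), -10), 32)) = 1/(-6355 - 86*32*6*(-10)) = 1/(-6355 - 86*32*(-60)) = 1/(-6355 + 165120) = 1/158765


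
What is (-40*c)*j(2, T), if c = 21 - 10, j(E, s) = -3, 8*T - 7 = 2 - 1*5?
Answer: 1320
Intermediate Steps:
T = 1/2 (T = 7/8 + (2 - 1*5)/8 = 7/8 + (2 - 5)/8 = 7/8 + (1/8)*(-3) = 7/8 - 3/8 = 1/2 ≈ 0.50000)
c = 11
(-40*c)*j(2, T) = -40*11*(-3) = -440*(-3) = 1320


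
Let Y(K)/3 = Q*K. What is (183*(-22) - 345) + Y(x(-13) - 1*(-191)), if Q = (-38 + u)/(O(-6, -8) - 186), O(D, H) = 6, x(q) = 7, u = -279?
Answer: -33249/10 ≈ -3324.9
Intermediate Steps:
Q = 317/180 (Q = (-38 - 279)/(6 - 186) = -317/(-180) = -317*(-1/180) = 317/180 ≈ 1.7611)
Y(K) = 317*K/60 (Y(K) = 3*(317*K/180) = 317*K/60)
(183*(-22) - 345) + Y(x(-13) - 1*(-191)) = (183*(-22) - 345) + 317*(7 - 1*(-191))/60 = (-4026 - 345) + 317*(7 + 191)/60 = -4371 + (317/60)*198 = -4371 + 10461/10 = -33249/10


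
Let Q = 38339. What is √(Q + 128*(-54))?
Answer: √31427 ≈ 177.28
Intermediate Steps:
√(Q + 128*(-54)) = √(38339 + 128*(-54)) = √(38339 - 6912) = √31427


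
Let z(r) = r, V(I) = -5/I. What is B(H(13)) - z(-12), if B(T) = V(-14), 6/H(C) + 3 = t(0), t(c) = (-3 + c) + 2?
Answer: 173/14 ≈ 12.357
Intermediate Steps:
t(c) = -1 + c
H(C) = -3/2 (H(C) = 6/(-3 + (-1 + 0)) = 6/(-3 - 1) = 6/(-4) = 6*(-¼) = -3/2)
B(T) = 5/14 (B(T) = -5/(-14) = -5*(-1/14) = 5/14)
B(H(13)) - z(-12) = 5/14 - 1*(-12) = 5/14 + 12 = 173/14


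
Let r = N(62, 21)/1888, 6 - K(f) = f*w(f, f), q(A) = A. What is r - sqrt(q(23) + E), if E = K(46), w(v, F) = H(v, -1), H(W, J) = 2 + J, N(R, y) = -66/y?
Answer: -11/6608 - I*sqrt(17) ≈ -0.0016646 - 4.1231*I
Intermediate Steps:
w(v, F) = 1 (w(v, F) = 2 - 1 = 1)
K(f) = 6 - f
E = -40 (E = 6 - 1*46 = 6 - 46 = -40)
r = -11/6608 (r = -66/21/1888 = -66*1/21*(1/1888) = -22/7*1/1888 = -11/6608 ≈ -0.0016646)
r - sqrt(q(23) + E) = -11/6608 - sqrt(23 - 40) = -11/6608 - sqrt(-17) = -11/6608 - I*sqrt(17)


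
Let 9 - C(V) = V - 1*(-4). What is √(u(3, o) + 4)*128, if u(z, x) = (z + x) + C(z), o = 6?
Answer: 128*√15 ≈ 495.74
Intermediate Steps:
C(V) = 5 - V (C(V) = 9 - (V - 1*(-4)) = 9 - (V + 4) = 9 - (4 + V) = 9 + (-4 - V) = 5 - V)
u(z, x) = 5 + x (u(z, x) = (z + x) + (5 - z) = (x + z) + (5 - z) = 5 + x)
√(u(3, o) + 4)*128 = √((5 + 6) + 4)*128 = √(11 + 4)*128 = √15*128 = 128*√15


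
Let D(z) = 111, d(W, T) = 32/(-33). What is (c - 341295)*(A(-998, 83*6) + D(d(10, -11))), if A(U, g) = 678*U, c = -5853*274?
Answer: 1315868186061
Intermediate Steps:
c = -1603722
d(W, T) = -32/33 (d(W, T) = 32*(-1/33) = -32/33)
(c - 341295)*(A(-998, 83*6) + D(d(10, -11))) = (-1603722 - 341295)*(678*(-998) + 111) = -1945017*(-676644 + 111) = -1945017*(-676533) = 1315868186061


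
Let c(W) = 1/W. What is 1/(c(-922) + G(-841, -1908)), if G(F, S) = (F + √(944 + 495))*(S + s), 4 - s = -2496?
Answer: -423233022170/210287159268573761 - 503249728*√1439/210287159268573761 ≈ -2.1034e-6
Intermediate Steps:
s = 2500 (s = 4 - 1*(-2496) = 4 + 2496 = 2500)
G(F, S) = (2500 + S)*(F + √1439) (G(F, S) = (F + √(944 + 495))*(S + 2500) = (F + √1439)*(2500 + S) = (2500 + S)*(F + √1439))
1/(c(-922) + G(-841, -1908)) = 1/(1/(-922) + (2500*(-841) + 2500*√1439 - 841*(-1908) - 1908*√1439)) = 1/(-1/922 + (-2102500 + 2500*√1439 + 1604628 - 1908*√1439)) = 1/(-1/922 + (-497872 + 592*√1439)) = 1/(-459037985/922 + 592*√1439)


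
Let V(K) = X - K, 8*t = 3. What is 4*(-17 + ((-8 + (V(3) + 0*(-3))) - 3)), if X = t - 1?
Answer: -253/2 ≈ -126.50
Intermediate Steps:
t = 3/8 (t = (⅛)*3 = 3/8 ≈ 0.37500)
X = -5/8 (X = 3/8 - 1 = -5/8 ≈ -0.62500)
V(K) = -5/8 - K
4*(-17 + ((-8 + (V(3) + 0*(-3))) - 3)) = 4*(-17 + ((-8 + ((-5/8 - 1*3) + 0*(-3))) - 3)) = 4*(-17 + ((-8 + ((-5/8 - 3) + 0)) - 3)) = 4*(-17 + ((-8 + (-29/8 + 0)) - 3)) = 4*(-17 + ((-8 - 29/8) - 3)) = 4*(-17 + (-93/8 - 3)) = 4*(-17 - 117/8) = 4*(-253/8) = -253/2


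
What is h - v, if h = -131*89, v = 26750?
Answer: -38409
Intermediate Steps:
h = -11659
h - v = -11659 - 1*26750 = -11659 - 26750 = -38409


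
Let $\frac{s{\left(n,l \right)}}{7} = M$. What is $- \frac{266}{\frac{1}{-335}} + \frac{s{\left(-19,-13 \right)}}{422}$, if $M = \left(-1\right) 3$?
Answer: $\frac{37604399}{422} \approx 89110.0$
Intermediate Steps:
$M = -3$
$s{\left(n,l \right)} = -21$ ($s{\left(n,l \right)} = 7 \left(-3\right) = -21$)
$- \frac{266}{\frac{1}{-335}} + \frac{s{\left(-19,-13 \right)}}{422} = - \frac{266}{\frac{1}{-335}} - \frac{21}{422} = - \frac{266}{- \frac{1}{335}} - \frac{21}{422} = \left(-266\right) \left(-335\right) - \frac{21}{422} = 89110 - \frac{21}{422} = \frac{37604399}{422}$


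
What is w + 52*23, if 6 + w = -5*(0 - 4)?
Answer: 1210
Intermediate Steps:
w = 14 (w = -6 - 5*(0 - 4) = -6 - 5*(-4) = -6 + 20 = 14)
w + 52*23 = 14 + 52*23 = 14 + 1196 = 1210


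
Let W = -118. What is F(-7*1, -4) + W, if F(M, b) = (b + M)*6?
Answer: -184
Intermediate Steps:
F(M, b) = 6*M + 6*b (F(M, b) = (M + b)*6 = 6*M + 6*b)
F(-7*1, -4) + W = (6*(-7*1) + 6*(-4)) - 118 = (6*(-7) - 24) - 118 = (-42 - 24) - 118 = -66 - 118 = -184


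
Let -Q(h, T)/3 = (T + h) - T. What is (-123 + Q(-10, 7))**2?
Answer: 8649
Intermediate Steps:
Q(h, T) = -3*h (Q(h, T) = -3*((T + h) - T) = -3*h)
(-123 + Q(-10, 7))**2 = (-123 - 3*(-10))**2 = (-123 + 30)**2 = (-93)**2 = 8649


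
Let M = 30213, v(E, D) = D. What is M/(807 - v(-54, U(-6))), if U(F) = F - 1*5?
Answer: 30213/818 ≈ 36.935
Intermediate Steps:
U(F) = -5 + F (U(F) = F - 5 = -5 + F)
M/(807 - v(-54, U(-6))) = 30213/(807 - (-5 - 6)) = 30213/(807 - 1*(-11)) = 30213/(807 + 11) = 30213/818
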